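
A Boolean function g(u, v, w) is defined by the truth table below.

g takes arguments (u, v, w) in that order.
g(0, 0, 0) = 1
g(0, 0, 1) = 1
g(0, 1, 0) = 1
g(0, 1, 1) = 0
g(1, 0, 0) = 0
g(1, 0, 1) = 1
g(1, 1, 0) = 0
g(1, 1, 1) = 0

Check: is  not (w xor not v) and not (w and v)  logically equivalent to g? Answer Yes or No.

Test each input against both g and the formula:
  u=0, v=0, w=0: formula gives 0, but g = 1 ✗
Row (0,0,0) is a counterexample, so the formula is not equivalent to g.

No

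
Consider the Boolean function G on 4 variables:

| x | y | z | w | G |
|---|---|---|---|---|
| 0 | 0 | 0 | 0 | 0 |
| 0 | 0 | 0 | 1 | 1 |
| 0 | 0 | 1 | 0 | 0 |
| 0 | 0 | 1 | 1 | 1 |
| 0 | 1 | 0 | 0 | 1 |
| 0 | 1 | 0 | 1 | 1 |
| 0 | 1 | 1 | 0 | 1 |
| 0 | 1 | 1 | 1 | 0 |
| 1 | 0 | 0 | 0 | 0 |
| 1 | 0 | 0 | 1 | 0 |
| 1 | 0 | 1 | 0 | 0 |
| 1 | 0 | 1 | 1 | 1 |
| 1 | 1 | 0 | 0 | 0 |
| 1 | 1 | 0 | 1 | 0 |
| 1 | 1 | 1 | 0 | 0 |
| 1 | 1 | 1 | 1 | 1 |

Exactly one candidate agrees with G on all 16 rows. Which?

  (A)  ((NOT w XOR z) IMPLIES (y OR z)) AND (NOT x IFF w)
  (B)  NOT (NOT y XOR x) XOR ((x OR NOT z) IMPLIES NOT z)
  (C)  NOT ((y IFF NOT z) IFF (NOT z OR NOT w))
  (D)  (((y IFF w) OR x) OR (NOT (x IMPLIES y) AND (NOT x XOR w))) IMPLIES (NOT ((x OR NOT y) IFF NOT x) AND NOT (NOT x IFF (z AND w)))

D

(A) disagrees with G on (0,1,0,0) (formula → 0, table → 1); rule it out.
(B) disagrees with G on (0,0,0,0) (formula → 1, table → 0); rule it out.
(C) disagrees with G on (0,0,0,0) (formula → 1, table → 0); rule it out.
(D) is the remaining candidate, and it agrees with G on all 16 inputs.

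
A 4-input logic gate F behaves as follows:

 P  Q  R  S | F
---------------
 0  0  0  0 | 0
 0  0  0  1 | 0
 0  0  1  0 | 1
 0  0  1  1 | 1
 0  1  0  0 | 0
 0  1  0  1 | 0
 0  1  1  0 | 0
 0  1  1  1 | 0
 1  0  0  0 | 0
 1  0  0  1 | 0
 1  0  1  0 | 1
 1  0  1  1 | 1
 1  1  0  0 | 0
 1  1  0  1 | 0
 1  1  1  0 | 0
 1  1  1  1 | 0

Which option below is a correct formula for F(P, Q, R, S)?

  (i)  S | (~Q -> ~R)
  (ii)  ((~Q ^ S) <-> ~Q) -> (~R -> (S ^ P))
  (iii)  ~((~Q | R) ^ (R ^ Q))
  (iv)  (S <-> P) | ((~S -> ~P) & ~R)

iii

(i) fails at (0,0,0,0): the formula yields 1, F is 0.
(ii) fails at (0,0,0,1): the formula yields 1, F is 0.
(iv) fails at (0,0,0,0): the formula yields 1, F is 0.
That leaves (iii). Evaluating it on every row reproduces the table of F exactly.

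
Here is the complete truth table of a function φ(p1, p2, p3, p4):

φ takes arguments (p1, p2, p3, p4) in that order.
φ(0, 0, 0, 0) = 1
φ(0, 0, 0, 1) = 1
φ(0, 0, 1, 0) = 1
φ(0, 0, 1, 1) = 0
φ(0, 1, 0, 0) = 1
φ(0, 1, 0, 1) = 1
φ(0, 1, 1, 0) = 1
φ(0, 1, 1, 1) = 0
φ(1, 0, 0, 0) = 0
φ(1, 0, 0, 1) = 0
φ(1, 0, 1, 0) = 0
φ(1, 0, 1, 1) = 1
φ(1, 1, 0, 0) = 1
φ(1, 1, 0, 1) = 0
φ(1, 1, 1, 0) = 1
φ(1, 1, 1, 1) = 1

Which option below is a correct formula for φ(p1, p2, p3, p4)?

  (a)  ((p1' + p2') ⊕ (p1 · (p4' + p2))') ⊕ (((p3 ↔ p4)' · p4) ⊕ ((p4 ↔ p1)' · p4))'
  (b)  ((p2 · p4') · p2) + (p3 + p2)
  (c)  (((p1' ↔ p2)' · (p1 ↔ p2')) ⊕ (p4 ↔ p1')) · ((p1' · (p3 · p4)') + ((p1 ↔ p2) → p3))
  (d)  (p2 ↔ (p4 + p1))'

a

(b) disagrees with φ on (0,0,0,0) (formula → 0, table → 1); rule it out.
(c) disagrees with φ on (0,0,0,0) (formula → 0, table → 1); rule it out.
(d) disagrees with φ on (0,0,0,0) (formula → 0, table → 1); rule it out.
(a) is the remaining candidate, and it agrees with φ on all 16 inputs.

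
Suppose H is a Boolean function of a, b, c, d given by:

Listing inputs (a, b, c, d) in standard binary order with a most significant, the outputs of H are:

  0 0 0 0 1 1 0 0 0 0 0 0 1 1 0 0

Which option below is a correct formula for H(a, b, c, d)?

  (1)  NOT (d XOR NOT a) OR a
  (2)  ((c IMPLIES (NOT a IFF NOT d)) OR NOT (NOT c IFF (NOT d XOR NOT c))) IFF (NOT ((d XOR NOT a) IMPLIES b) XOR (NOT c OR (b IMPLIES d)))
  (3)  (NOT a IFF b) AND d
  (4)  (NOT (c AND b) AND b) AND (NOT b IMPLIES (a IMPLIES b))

4

(1): at (0,0,0,1) it gives 1, but H = 0 — eliminated.
(2): at (0,0,0,1) it gives 1, but H = 0 — eliminated.
(3): at (0,1,0,0) it gives 0, but H = 1 — eliminated.
(4) is the remaining candidate, and it agrees with H on all 16 inputs.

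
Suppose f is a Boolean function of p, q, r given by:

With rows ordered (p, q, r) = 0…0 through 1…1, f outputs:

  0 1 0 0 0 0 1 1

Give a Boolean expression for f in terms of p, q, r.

f(p, q, r) = (((not p and not q) and r) or ((p and q) and not r)) or ((p and q) and r)

Collect the rows where f=1 — (0,0,1), (1,1,0), (1,1,1) — and write one minterm per row: ¬p·¬q·r, p·q·¬r, p·q·r. Their union (logical OR) reproduces the table exactly.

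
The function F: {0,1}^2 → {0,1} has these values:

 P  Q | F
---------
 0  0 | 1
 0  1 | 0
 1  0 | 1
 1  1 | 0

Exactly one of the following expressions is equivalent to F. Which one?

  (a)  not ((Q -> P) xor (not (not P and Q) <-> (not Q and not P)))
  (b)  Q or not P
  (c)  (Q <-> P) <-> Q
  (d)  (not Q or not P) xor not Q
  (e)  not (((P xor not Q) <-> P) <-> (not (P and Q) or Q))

e

(a) disagrees with F on (1,0) (formula → 0, table → 1); rule it out.
(b) disagrees with F on (0,1) (formula → 1, table → 0); rule it out.
(c) disagrees with F on (0,0) (formula → 0, table → 1); rule it out.
(d) disagrees with F on (0,0) (formula → 0, table → 1); rule it out.
That leaves (e). Evaluating it on every row reproduces the table of F exactly.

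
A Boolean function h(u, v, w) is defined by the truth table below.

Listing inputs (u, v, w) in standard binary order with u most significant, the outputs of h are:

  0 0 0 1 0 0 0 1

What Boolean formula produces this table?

h(u, v, w) = ((¬u ∧ v) ∧ w) ∨ ((u ∧ v) ∧ w)

h=1 on 2 inputs: (0,1,1), (1,1,1). Reading each as a conjunction of literals (¬u·v·w, u·v·w) and taking the OR gives the canonical DNF.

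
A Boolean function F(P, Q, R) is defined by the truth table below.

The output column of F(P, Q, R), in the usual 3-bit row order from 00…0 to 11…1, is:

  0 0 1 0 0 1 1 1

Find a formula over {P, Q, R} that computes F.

F(P, Q, R) = ((((¬P ∧ Q) ∧ ¬R) ∨ ((P ∧ ¬Q) ∧ R)) ∨ ((P ∧ Q) ∧ ¬R)) ∨ ((P ∧ Q) ∧ R)

Collect the rows where F=1 — (0,1,0), (1,0,1), (1,1,0), (1,1,1) — and write one minterm per row: ¬P·Q·¬R, P·¬Q·R, P·Q·¬R, P·Q·R. Their union (logical OR) reproduces the table exactly.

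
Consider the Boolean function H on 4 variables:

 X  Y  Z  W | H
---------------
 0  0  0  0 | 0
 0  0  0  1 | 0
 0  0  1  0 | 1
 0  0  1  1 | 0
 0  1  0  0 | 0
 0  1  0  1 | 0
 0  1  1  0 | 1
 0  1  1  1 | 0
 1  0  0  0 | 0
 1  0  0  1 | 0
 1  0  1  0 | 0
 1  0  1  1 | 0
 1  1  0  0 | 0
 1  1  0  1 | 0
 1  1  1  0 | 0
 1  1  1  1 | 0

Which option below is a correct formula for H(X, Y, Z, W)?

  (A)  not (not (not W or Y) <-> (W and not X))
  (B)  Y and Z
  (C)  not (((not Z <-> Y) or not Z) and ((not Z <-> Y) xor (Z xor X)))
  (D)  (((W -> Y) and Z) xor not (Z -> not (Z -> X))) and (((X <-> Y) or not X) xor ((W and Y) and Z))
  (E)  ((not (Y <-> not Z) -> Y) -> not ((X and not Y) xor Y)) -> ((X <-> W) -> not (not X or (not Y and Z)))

D

(A) disagrees with H on (0,0,1,0) (formula → 0, table → 1); rule it out.
(B) disagrees with H on (0,0,1,0) (formula → 0, table → 1); rule it out.
(C) disagrees with H on (0,0,0,0) (formula → 1, table → 0); rule it out.
(E) disagrees with H on (0,0,0,1) (formula → 1, table → 0); rule it out.
Only (D) survives; checking it on all 16 rows confirms it matches H.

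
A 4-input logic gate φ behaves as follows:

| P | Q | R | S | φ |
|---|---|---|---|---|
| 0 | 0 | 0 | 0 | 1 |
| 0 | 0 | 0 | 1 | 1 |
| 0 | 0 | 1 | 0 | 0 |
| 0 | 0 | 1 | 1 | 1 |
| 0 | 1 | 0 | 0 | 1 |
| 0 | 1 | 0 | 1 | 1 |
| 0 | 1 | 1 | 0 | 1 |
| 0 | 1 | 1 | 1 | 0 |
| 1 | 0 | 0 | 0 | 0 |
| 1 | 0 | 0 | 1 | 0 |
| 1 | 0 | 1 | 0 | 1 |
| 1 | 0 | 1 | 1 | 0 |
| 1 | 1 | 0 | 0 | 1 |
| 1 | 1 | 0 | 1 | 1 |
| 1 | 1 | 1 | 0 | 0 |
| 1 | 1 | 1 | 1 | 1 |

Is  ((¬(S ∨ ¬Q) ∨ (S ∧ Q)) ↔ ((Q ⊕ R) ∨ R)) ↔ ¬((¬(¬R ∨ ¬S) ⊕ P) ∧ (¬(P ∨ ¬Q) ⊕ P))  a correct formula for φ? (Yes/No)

Evaluate ((¬(S ∨ ¬Q) ∨ (S ∧ Q)) ↔ ((Q ⊕ R) ∨ R)) ↔ ¬((¬(¬R ∨ ¬S) ⊕ P) ∧ (¬(P ∨ ¬Q) ⊕ P)) on each row and compare to φ:
  P=0, Q=0, R=0, S=0: formula gives 1, φ = 1 ✓
  P=0, Q=0, R=0, S=1: formula gives 1, φ = 1 ✓
  P=0, Q=0, R=1, S=0: formula gives 0, φ = 0 ✓
  P=0, Q=0, R=1, S=1: formula gives 0, but φ = 1 ✗
A single disagreement suffices: at (0,0,1,1) they differ, so the formula does not compute φ.

No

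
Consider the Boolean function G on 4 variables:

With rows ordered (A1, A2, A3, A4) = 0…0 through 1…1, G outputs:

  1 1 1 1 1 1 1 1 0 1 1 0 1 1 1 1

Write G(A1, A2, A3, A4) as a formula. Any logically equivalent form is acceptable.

G is 0 on only 2 rows — (1,0,0,0), (1,0,1,1). Writing each as a minterm (A1·¬A2·¬A3·¬A4, A1·¬A2·A3·A4) and OR-ing them characterizes exactly where G=0, so G is the negation of that disjunction.

G(A1, A2, A3, A4) = ((((A1 · A2') · A3') · A4') + (((A1 · A2') · A3) · A4))'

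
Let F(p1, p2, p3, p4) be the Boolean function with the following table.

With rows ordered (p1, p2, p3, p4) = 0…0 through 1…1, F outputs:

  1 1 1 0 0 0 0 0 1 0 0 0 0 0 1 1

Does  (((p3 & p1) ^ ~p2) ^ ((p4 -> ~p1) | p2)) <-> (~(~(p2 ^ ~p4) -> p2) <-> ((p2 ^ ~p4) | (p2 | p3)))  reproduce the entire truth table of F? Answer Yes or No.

Yes

Check the formula against F row by row:
  p1=0, p2=0, p3=0, p4=0: formula gives 1, F = 1 ✓
  p1=0, p2=0, p3=0, p4=1: formula gives 1, F = 1 ✓
  p1=0, p2=0, p3=1, p4=0: formula gives 1, F = 1 ✓
  p1=0, p2=0, p3=1, p4=1: formula gives 0, F = 0 ✓
  …and likewise for the remaining 12 rows.
No disagreement on any input; they are logically equivalent.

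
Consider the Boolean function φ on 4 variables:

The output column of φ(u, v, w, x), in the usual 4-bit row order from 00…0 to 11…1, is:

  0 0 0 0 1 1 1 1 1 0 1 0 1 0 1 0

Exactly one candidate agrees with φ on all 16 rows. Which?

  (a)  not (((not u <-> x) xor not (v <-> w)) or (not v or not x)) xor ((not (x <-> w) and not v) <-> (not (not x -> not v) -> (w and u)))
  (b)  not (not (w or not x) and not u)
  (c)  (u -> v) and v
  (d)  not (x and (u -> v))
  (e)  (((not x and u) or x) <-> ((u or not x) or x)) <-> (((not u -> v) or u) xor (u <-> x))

(a): at (0,0,0,1) it gives 1, but φ = 0 — eliminated.
(b): at (0,0,0,0) it gives 1, but φ = 0 — eliminated.
(c): at (1,0,0,0) it gives 0, but φ = 1 — eliminated.
(d): at (0,0,0,0) it gives 1, but φ = 0 — eliminated.
That leaves (e). Evaluating it on every row reproduces the table of φ exactly.

e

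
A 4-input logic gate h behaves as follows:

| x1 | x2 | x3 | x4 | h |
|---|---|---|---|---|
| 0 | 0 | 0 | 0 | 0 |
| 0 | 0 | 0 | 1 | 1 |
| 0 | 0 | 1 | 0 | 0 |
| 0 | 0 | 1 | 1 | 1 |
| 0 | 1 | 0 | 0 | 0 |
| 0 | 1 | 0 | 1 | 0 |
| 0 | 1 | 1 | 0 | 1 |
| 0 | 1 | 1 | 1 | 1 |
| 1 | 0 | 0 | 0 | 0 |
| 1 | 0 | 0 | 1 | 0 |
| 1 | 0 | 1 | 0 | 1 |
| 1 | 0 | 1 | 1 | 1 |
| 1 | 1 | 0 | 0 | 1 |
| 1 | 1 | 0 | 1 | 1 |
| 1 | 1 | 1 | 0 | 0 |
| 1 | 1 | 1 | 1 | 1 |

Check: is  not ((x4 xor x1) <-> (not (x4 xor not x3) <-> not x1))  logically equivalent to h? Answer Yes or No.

Evaluate not ((x4 xor x1) <-> (not (x4 xor not x3) <-> not x1)) on each row and compare to h:
  x1=0, x2=0, x3=0, x4=0: formula gives 0, h = 0 ✓
  x1=0, x2=0, x3=0, x4=1: formula gives 0, but h = 1 ✗
Since they disagree at (0,0,0,1), the expression is not a correct formula for h.

No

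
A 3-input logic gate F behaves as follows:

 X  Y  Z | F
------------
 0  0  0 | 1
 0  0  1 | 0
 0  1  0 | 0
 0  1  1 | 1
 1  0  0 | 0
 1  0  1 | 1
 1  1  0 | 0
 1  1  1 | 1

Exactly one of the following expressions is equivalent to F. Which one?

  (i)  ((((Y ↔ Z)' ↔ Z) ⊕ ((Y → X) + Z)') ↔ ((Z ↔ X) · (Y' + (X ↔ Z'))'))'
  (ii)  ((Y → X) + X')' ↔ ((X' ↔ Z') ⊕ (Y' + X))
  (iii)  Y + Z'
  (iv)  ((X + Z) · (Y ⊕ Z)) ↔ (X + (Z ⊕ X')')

(i): at (0,0,1) it gives 1, but F = 0 — eliminated.
(iii): at (0,1,0) it gives 1, but F = 0 — eliminated.
(iv): at (0,0,1) it gives 1, but F = 0 — eliminated.
Only (ii) survives; checking it on all 8 rows confirms it matches F.

ii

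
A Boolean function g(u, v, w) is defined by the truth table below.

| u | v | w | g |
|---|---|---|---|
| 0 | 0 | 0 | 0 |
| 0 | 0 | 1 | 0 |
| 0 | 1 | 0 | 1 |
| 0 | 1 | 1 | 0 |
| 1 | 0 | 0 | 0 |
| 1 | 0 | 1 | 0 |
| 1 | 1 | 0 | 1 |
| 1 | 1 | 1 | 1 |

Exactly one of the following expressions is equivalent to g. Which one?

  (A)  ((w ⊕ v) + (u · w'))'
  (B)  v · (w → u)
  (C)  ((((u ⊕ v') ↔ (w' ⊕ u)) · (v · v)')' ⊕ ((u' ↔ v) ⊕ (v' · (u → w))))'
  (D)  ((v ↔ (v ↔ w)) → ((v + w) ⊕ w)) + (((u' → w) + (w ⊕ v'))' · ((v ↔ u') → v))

(A): at (0,0,0) it gives 1, but g = 0 — eliminated.
(C): at (0,0,1) it gives 1, but g = 0 — eliminated.
(D): at (0,0,0) it gives 1, but g = 0 — eliminated.
(B) is the remaining candidate, and it agrees with g on all 8 inputs.

B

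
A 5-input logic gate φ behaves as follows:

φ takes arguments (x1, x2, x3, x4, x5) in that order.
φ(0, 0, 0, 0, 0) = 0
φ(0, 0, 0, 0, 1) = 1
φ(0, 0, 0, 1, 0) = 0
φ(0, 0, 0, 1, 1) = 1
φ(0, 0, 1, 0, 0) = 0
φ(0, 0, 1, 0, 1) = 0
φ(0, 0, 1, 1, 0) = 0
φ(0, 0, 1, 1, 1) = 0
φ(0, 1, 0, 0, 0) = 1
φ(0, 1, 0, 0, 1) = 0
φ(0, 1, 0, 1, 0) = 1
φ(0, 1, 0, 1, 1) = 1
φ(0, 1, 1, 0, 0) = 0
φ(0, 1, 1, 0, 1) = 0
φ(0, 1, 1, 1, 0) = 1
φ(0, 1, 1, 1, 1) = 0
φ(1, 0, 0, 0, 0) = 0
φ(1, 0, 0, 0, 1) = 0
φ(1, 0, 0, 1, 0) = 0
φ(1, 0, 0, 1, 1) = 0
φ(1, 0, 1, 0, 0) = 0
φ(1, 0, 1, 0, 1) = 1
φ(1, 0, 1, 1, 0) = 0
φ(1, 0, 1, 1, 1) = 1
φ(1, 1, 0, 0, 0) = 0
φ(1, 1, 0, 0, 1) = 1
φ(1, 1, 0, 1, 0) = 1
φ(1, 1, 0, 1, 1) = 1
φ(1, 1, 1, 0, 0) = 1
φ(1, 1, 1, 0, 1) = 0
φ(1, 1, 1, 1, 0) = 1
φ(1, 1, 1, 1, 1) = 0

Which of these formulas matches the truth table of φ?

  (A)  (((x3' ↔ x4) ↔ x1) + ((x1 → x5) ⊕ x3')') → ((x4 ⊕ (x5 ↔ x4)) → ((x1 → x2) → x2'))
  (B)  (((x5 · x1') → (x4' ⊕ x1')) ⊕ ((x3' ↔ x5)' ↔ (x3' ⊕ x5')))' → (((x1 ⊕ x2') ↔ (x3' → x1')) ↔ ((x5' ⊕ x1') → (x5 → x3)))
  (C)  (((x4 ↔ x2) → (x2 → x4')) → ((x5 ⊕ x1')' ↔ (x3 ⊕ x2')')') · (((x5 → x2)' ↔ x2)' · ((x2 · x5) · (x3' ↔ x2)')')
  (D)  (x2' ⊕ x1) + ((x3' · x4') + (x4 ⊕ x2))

C

(A): at (0,0,0,0,0) it gives 1, but φ = 0 — eliminated.
(B): at (0,0,0,0,0) it gives 1, but φ = 0 — eliminated.
(D): at (0,0,0,0,0) it gives 1, but φ = 0 — eliminated.
That leaves (C). Evaluating it on every row reproduces the table of φ exactly.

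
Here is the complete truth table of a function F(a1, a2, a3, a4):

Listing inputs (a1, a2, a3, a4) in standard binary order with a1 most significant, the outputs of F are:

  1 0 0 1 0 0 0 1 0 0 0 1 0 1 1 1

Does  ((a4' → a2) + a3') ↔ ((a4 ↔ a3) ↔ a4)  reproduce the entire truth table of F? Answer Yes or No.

Evaluate ((a4' → a2) + a3') ↔ ((a4 ↔ a3) ↔ a4) on each row and compare to F:
  a1=0, a2=0, a3=0, a4=0: formula gives 0, but F = 1 ✗
A single disagreement suffices: at (0,0,0,0) they differ, so the formula does not compute F.

No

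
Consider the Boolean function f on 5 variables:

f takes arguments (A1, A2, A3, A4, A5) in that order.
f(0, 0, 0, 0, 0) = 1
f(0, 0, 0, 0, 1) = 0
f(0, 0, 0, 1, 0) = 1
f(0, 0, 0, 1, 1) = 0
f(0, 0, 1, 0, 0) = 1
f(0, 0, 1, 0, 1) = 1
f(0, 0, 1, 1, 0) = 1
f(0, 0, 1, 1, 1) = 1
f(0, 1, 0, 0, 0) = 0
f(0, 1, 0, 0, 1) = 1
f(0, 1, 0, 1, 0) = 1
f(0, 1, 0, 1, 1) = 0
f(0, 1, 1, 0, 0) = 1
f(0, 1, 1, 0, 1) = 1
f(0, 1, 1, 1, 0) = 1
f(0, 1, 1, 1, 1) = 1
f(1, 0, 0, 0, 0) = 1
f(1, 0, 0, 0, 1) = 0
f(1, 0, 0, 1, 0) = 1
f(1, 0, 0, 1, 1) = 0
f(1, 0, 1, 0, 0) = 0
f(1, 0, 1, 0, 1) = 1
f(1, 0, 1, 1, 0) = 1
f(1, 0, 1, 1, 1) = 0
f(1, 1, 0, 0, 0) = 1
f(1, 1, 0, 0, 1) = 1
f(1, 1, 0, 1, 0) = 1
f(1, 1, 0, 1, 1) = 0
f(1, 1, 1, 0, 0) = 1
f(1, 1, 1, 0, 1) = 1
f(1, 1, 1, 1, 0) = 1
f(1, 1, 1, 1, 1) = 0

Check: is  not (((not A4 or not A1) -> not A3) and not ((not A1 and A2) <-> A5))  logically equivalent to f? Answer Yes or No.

No

Test each input against both f and the formula:
  A1=0, A2=0, A3=0, A4=0, A5=0: formula gives 1, f = 1 ✓
  A1=0, A2=0, A3=0, A4=0, A5=1: formula gives 0, f = 0 ✓
  A1=0, A2=0, A3=0, A4=1, A5=0: formula gives 1, f = 1 ✓
  A1=0, A2=0, A3=0, A4=1, A5=1: formula gives 0, f = 0 ✓
  …
  A1=0, A2=1, A3=0, A4=1, A5=0: formula gives 0, but f = 1 ✗
Row (0,1,0,1,0) is a counterexample, so the formula is not equivalent to f.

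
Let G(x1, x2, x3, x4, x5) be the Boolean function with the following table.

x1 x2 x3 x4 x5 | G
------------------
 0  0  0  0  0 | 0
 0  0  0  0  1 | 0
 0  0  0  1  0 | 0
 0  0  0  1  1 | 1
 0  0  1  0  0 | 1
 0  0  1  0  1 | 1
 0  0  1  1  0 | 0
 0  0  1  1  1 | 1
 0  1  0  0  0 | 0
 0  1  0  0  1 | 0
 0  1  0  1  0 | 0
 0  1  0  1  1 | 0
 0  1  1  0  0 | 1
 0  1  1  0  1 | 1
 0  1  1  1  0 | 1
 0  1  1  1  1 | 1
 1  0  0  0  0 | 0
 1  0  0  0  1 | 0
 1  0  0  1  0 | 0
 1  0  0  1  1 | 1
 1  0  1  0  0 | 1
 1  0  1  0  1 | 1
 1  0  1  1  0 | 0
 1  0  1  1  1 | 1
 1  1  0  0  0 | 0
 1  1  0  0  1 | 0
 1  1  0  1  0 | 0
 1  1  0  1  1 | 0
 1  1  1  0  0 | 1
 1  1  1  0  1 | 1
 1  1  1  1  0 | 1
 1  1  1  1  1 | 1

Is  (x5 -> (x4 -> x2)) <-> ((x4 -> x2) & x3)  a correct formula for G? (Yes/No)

Yes

Test each input against both G and the formula:
  x1=0, x2=0, x3=0, x4=0, x5=0: formula gives 0, G = 0 ✓
  x1=0, x2=0, x3=0, x4=0, x5=1: formula gives 0, G = 0 ✓
  x1=0, x2=0, x3=0, x4=1, x5=0: formula gives 0, G = 0 ✓
  x1=0, x2=0, x3=0, x4=1, x5=1: formula gives 1, G = 1 ✓
  …and likewise for the remaining 28 rows.
Every row agrees, so the formula is equivalent.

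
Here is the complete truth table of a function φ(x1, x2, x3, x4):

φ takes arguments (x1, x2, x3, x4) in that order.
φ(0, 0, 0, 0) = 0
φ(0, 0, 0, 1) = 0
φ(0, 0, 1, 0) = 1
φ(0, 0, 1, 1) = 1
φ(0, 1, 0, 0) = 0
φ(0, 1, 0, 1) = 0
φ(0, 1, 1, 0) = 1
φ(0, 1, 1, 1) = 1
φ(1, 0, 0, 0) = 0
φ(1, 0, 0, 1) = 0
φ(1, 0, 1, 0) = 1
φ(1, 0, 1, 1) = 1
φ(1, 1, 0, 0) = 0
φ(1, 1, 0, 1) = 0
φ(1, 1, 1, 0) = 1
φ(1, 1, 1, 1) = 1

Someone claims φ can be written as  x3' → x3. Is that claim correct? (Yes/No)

Yes

Test each input against both φ and the formula:
  x1=0, x2=0, x3=0, x4=0: formula gives 0, φ = 0 ✓
  x1=0, x2=0, x3=0, x4=1: formula gives 0, φ = 0 ✓
  x1=0, x2=0, x3=1, x4=0: formula gives 1, φ = 1 ✓
  x1=0, x2=0, x3=1, x4=1: formula gives 1, φ = 1 ✓
  …and likewise for the remaining 12 rows.
Every row agrees, so the formula is equivalent.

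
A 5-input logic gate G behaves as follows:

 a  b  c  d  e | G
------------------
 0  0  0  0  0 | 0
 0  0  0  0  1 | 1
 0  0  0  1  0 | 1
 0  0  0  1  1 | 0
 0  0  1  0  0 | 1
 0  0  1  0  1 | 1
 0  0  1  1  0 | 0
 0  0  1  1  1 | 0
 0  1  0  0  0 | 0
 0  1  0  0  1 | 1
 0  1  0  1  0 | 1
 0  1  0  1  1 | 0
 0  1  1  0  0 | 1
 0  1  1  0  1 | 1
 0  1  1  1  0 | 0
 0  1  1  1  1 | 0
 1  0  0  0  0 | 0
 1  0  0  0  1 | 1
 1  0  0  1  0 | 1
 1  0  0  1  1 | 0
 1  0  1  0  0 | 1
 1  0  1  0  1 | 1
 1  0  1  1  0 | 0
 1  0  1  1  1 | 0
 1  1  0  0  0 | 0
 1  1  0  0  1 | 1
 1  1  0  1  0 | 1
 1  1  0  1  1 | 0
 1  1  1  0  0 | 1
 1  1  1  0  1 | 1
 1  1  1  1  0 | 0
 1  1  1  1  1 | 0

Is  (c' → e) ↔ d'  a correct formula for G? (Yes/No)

Yes

Test each input against both G and the formula:
  a=0, b=0, c=0, d=0, e=0: formula gives 0, G = 0 ✓
  a=0, b=0, c=0, d=0, e=1: formula gives 1, G = 1 ✓
  a=0, b=0, c=0, d=1, e=0: formula gives 1, G = 1 ✓
  a=0, b=0, c=0, d=1, e=1: formula gives 0, G = 0 ✓
  … (the remaining 28 rows also agree.)
All 32 rows match — the expression computes G exactly.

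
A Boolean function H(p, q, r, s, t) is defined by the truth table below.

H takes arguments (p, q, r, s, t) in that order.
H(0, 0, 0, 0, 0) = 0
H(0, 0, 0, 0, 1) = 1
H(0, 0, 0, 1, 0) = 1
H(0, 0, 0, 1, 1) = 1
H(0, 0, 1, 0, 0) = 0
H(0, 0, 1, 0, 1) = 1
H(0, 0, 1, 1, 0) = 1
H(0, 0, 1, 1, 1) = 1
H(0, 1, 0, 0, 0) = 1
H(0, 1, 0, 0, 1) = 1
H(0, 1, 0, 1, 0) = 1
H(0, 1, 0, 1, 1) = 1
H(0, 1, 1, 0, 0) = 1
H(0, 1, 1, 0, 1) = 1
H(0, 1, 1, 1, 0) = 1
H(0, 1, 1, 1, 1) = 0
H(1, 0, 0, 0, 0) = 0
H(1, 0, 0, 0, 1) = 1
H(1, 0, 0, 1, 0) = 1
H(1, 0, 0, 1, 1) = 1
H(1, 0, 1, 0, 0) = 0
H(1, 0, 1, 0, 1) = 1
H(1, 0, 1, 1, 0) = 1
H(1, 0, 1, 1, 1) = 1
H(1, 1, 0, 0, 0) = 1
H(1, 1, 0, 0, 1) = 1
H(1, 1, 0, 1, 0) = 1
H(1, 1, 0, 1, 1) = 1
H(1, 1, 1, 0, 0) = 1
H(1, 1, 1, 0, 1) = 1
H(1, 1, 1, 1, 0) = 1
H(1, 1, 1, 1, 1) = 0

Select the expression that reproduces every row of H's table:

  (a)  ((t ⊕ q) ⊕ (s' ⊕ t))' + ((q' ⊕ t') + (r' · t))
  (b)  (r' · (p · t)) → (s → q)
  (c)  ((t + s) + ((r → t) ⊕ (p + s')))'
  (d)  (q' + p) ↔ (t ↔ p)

(b) fails at (0,0,0,0,0): the formula yields 1, H is 0.
(c) fails at (0,0,0,0,0): the formula yields 1, H is 0.
(d) fails at (0,0,0,0,0): the formula yields 1, H is 0.
That leaves (a). Evaluating it on every row reproduces the table of H exactly.

a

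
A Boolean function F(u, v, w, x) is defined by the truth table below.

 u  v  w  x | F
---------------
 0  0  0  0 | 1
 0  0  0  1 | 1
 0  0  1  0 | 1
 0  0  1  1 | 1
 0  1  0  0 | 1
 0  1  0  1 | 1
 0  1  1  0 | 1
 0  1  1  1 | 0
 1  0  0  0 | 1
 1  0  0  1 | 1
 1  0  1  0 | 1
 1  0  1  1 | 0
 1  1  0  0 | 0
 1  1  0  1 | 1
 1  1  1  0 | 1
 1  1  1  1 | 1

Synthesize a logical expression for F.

There are just 3 zero rows: (0,1,1,1), (1,0,1,1), (1,1,0,0). Their minterms are ¬u·v·w·x, u·¬v·w·x, u·v·¬w·¬x; the OR of those covers precisely the 0-outputs, and negating it yields F.

F(u, v, w, x) = ~(((((~u & v) & w) & x) | (((u & ~v) & w) & x)) | (((u & v) & ~w) & ~x))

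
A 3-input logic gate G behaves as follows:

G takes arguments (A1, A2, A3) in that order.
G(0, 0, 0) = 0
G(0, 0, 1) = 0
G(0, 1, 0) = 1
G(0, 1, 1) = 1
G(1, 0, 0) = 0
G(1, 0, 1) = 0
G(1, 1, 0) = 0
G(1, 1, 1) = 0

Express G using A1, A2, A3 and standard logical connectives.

G(A1, A2, A3) = ((not A1 and A2) and not A3) or ((not A1 and A2) and A3)

G=1 on 2 inputs: (0,1,0), (0,1,1). Reading each as a conjunction of literals (¬A1·A2·¬A3, ¬A1·A2·A3) and taking the OR gives the canonical DNF.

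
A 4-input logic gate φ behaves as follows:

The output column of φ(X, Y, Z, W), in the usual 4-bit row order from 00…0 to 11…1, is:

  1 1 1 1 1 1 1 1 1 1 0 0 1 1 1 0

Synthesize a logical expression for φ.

φ(X, Y, Z, W) = ~(((((X & ~Y) & Z) & ~W) | (((X & ~Y) & Z) & W)) | (((X & Y) & Z) & W))

φ is 0 on only 3 rows — (1,0,1,0), (1,0,1,1), (1,1,1,1). Writing each as a minterm (X·¬Y·Z·¬W, X·¬Y·Z·W, X·Y·Z·W) and OR-ing them characterizes exactly where φ=0, so φ is the negation of that disjunction.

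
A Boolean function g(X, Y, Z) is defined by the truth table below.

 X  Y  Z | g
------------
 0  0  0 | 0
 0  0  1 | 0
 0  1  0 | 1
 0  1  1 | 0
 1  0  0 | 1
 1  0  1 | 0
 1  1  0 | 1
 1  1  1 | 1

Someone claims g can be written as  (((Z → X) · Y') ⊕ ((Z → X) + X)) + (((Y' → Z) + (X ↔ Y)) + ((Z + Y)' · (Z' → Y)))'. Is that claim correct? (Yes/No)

Test each input against both g and the formula:
  X=0, Y=0, Z=0: formula gives 0, g = 0 ✓
  X=0, Y=0, Z=1: formula gives 0, g = 0 ✓
  X=0, Y=1, Z=0: formula gives 1, g = 1 ✓
  X=0, Y=1, Z=1: formula gives 0, g = 0 ✓
  X=1, Y=0, Z=0: formula gives 1, g = 1 ✓
  … (the remaining 3 rows also agree.)
All 8 rows match — the expression computes g exactly.

Yes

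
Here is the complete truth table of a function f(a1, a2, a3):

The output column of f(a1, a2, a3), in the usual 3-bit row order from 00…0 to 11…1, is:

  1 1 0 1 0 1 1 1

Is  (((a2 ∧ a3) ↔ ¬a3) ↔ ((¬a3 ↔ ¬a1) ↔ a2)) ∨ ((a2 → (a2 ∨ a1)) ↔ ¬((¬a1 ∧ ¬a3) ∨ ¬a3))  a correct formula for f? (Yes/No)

Yes

Test each input against both f and the formula:
  a1=0, a2=0, a3=0: formula gives 1, f = 1 ✓
  a1=0, a2=0, a3=1: formula gives 1, f = 1 ✓
  a1=0, a2=1, a3=0: formula gives 0, f = 0 ✓
  a1=0, a2=1, a3=1: formula gives 1, f = 1 ✓
  a1=1, a2=0, a3=0: formula gives 0, f = 0 ✓
  …and likewise for the remaining 3 rows.
No disagreement on any input; they are logically equivalent.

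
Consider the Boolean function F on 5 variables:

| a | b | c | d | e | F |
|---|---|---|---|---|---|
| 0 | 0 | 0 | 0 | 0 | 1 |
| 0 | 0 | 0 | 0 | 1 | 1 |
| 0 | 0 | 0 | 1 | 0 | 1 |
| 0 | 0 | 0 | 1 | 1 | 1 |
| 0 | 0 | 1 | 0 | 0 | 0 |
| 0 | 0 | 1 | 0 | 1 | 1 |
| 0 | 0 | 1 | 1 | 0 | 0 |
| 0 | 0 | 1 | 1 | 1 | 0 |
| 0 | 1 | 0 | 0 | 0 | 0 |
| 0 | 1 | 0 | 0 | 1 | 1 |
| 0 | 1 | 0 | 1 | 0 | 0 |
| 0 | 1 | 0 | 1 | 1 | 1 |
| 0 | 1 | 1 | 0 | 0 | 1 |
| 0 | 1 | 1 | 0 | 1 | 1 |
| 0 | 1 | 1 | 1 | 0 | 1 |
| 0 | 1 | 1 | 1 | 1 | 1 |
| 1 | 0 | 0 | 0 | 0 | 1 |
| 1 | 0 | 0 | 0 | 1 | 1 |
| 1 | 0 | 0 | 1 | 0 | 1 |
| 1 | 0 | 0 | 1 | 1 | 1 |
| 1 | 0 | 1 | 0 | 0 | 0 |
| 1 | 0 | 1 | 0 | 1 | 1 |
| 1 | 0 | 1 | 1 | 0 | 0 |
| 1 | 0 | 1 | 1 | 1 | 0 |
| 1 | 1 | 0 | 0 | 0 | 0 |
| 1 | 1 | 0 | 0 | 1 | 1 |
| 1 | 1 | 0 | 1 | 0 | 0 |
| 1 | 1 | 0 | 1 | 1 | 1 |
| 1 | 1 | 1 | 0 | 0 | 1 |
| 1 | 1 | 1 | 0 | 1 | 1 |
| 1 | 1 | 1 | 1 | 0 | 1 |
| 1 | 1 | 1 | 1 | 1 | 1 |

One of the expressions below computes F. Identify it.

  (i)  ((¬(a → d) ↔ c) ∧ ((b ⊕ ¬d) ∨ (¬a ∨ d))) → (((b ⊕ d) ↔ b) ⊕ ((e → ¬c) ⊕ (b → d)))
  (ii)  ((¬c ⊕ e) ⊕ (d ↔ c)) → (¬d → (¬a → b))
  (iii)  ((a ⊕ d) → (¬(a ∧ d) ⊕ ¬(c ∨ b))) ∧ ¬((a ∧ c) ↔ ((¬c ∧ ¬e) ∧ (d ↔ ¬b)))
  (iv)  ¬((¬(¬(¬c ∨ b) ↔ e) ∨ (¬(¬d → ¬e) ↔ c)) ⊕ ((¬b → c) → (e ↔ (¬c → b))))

(i) disagrees with F on (0,0,0,1,0) (formula → 0, table → 1); rule it out.
(ii) disagrees with F on (0,0,0,0,1) (formula → 0, table → 1); rule it out.
(iii) disagrees with F on (0,0,0,0,0) (formula → 0, table → 1); rule it out.
(iv) is the remaining candidate, and it agrees with F on all 32 inputs.

iv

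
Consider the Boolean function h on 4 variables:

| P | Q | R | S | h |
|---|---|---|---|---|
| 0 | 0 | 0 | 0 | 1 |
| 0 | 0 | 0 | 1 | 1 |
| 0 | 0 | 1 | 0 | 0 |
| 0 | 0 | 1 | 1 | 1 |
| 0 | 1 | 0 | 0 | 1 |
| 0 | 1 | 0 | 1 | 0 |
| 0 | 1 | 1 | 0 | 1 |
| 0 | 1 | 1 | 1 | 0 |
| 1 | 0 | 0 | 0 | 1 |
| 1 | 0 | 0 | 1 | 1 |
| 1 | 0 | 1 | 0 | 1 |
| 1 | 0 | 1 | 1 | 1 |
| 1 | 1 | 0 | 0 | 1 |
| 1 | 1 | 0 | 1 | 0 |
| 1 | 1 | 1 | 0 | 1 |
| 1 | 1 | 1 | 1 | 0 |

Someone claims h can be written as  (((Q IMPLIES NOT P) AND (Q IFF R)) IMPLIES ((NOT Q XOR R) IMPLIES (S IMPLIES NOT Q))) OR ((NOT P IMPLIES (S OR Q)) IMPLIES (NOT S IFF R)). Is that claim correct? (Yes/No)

Test each input against both h and the formula:
  P=0, Q=0, R=0, S=0: formula gives 1, h = 1 ✓
  P=0, Q=0, R=0, S=1: formula gives 1, h = 1 ✓
  P=0, Q=0, R=1, S=0: formula gives 1, but h = 0 ✗
Since they disagree at (0,0,1,0), the expression is not a correct formula for h.

No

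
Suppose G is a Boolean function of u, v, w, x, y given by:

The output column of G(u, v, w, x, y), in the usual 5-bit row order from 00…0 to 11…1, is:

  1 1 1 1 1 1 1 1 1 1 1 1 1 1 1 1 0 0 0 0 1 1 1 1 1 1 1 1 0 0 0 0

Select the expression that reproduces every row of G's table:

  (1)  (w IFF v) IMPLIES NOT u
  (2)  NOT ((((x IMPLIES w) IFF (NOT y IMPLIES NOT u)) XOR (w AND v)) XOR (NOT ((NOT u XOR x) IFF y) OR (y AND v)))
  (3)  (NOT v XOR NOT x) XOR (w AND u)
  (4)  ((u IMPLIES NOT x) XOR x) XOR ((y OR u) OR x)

(2) fails at (0,0,0,0,1): the formula yields 0, G is 1.
(3) fails at (0,0,0,0,0): the formula yields 0, G is 1.
(4) fails at (0,0,0,0,1): the formula yields 0, G is 1.
That leaves (1). Evaluating it on every row reproduces the table of G exactly.

1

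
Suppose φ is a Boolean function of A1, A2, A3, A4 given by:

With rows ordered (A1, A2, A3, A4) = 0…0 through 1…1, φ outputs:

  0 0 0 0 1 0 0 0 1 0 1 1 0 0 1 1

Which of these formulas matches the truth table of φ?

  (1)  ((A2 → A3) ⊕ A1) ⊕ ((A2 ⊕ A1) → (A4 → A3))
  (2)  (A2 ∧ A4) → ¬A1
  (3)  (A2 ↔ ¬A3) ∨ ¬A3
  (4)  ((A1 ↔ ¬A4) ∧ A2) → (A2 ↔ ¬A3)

(2): at (0,0,0,0) it gives 1, but φ = 0 — eliminated.
(3): at (0,0,0,0) it gives 1, but φ = 0 — eliminated.
(4): at (0,0,0,0) it gives 1, but φ = 0 — eliminated.
That leaves (1). Evaluating it on every row reproduces the table of φ exactly.

1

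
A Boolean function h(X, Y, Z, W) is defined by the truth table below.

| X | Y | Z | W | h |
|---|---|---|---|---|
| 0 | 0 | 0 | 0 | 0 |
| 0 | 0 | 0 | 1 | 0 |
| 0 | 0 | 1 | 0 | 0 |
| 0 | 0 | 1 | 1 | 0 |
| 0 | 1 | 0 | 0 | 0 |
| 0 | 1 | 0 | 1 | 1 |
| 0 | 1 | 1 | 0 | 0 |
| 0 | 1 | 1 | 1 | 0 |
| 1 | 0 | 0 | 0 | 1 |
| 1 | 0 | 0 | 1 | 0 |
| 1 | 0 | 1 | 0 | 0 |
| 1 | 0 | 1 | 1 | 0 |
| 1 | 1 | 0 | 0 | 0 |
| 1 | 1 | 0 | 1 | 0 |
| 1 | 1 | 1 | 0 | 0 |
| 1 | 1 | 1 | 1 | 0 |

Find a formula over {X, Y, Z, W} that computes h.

Collect the rows where h=1 — (0,1,0,1), (1,0,0,0) — and write one minterm per row: ¬X·Y·¬Z·W, X·¬Y·¬Z·¬W. Their union (logical OR) reproduces the table exactly.

h(X, Y, Z, W) = (((not X and Y) and not Z) and W) or (((X and not Y) and not Z) and not W)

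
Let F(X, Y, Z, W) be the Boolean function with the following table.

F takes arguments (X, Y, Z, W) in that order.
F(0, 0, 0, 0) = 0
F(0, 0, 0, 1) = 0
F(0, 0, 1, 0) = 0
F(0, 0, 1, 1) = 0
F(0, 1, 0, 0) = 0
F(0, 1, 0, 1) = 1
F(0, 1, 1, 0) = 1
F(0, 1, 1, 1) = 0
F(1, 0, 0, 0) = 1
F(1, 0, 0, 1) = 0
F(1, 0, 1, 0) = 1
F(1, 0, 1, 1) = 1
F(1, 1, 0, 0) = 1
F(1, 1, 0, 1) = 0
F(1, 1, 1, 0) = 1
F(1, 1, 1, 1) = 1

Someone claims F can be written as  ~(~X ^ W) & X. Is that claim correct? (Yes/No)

Evaluate ~(~X ^ W) & X on each row and compare to F:
  X=0, Y=0, Z=0, W=0: formula gives 0, F = 0 ✓
  X=0, Y=0, Z=0, W=1: formula gives 0, F = 0 ✓
  X=0, Y=0, Z=1, W=0: formula gives 0, F = 0 ✓
  X=0, Y=0, Z=1, W=1: formula gives 0, F = 0 ✓
  …
  X=0, Y=1, Z=0, W=1: formula gives 0, but F = 1 ✗
Since they disagree at (0,1,0,1), the expression is not a correct formula for F.

No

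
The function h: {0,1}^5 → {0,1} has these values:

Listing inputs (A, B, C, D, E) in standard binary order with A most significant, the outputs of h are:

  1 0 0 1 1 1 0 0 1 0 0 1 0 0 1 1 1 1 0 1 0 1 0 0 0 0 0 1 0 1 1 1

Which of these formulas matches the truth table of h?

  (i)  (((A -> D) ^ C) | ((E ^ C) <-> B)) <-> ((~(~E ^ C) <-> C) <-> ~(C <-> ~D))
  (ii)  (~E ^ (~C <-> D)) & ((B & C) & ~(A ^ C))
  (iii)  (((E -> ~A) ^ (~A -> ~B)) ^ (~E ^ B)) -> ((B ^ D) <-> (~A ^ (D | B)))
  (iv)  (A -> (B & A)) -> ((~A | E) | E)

i

(ii): at (0,0,0,0,0) it gives 0, but h = 1 — eliminated.
(iii): at (0,0,0,0,0) it gives 0, but h = 1 — eliminated.
(iv): at (0,0,0,0,1) it gives 1, but h = 0 — eliminated.
That leaves (i). Evaluating it on every row reproduces the table of h exactly.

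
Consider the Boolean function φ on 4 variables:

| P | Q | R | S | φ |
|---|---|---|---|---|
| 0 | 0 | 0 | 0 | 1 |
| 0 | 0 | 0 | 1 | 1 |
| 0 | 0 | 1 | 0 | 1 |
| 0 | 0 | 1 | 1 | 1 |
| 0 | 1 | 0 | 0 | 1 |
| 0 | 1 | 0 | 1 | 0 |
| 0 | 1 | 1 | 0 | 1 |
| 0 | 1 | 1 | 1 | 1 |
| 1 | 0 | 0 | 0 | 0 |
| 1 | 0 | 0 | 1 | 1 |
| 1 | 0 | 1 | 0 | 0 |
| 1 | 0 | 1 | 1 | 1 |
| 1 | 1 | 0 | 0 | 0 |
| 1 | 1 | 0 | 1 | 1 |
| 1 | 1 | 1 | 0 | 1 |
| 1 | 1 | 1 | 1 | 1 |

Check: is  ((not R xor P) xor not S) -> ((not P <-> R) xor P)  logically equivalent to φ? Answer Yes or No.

Test each input against both φ and the formula:
  P=0, Q=0, R=0, S=0: formula gives 1, φ = 1 ✓
  P=0, Q=0, R=0, S=1: formula gives 0, but φ = 1 ✗
Row (0,0,0,1) is a counterexample, so the formula is not equivalent to φ.

No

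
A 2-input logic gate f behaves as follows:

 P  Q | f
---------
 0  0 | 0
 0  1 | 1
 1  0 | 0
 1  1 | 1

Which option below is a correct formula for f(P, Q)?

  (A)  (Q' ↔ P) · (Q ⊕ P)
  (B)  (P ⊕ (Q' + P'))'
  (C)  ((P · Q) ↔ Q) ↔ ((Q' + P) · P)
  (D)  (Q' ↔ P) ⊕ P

D

(A): at (1,0) it gives 1, but f = 0 — eliminated.
(B): at (0,1) it gives 0, but f = 1 — eliminated.
(C): at (1,0) it gives 1, but f = 0 — eliminated.
That leaves (D). Evaluating it on every row reproduces the table of f exactly.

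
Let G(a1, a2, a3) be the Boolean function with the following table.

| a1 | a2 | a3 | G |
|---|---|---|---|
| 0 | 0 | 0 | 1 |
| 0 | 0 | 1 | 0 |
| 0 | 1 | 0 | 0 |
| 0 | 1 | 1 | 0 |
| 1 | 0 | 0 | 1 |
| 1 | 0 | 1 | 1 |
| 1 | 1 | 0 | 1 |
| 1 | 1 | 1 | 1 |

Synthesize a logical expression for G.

G is 0 on only 3 rows — (0,0,1), (0,1,0), (0,1,1). Writing each as a minterm (¬a1·¬a2·a3, ¬a1·a2·¬a3, ¬a1·a2·a3) and OR-ing them characterizes exactly where G=0, so G is the negation of that disjunction.

G(a1, a2, a3) = not ((((not a1 and not a2) and a3) or ((not a1 and a2) and not a3)) or ((not a1 and a2) and a3))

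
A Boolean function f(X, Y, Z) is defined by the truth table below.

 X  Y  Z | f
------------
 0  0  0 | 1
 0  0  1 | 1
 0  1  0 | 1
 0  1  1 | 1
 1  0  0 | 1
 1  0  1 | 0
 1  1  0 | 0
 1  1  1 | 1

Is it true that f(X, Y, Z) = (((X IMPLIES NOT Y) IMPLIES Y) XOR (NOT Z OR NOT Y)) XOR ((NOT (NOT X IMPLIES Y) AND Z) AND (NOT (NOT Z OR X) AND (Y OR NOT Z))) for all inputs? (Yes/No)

No

Evaluate (((X IMPLIES NOT Y) IMPLIES Y) XOR (NOT Z OR NOT Y)) XOR ((NOT (NOT X IMPLIES Y) AND Z) AND (NOT (NOT Z OR X) AND (Y OR NOT Z))) on each row and compare to f:
  X=0, Y=0, Z=0: formula gives 1, f = 1 ✓
  X=0, Y=0, Z=1: formula gives 1, f = 1 ✓
  X=0, Y=1, Z=0: formula gives 0, but f = 1 ✗
A single disagreement suffices: at (0,1,0) they differ, so the formula does not compute f.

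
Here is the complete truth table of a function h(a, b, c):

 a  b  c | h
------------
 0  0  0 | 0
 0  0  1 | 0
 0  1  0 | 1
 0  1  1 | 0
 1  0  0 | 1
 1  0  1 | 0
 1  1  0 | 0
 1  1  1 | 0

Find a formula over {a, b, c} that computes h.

h(a, b, c) = ((not a and b) and not c) or ((a and not b) and not c)

h=1 on 2 inputs: (0,1,0), (1,0,0). Reading each as a conjunction of literals (¬a·b·¬c, a·¬b·¬c) and taking the OR gives the canonical DNF.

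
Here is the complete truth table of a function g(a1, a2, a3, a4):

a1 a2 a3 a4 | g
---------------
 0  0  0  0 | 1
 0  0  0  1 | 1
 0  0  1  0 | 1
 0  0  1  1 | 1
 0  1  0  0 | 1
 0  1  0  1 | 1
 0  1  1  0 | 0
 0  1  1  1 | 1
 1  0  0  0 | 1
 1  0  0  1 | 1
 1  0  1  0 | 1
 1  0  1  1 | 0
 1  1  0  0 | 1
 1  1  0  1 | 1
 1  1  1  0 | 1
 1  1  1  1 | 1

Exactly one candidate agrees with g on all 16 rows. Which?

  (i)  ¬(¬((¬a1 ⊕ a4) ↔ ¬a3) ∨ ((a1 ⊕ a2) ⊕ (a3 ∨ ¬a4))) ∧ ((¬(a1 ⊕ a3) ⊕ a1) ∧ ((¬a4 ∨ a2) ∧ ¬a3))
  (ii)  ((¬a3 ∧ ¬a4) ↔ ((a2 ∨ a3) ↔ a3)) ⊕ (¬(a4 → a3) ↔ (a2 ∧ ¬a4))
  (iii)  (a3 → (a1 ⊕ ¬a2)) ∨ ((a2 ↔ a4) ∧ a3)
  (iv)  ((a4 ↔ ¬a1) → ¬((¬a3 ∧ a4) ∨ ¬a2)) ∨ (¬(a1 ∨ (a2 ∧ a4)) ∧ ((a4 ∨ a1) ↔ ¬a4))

iii

(i): at (0,0,0,0) it gives 0, but g = 1 — eliminated.
(ii): at (0,0,0,0) it gives 0, but g = 1 — eliminated.
(iv): at (0,0,0,1) it gives 0, but g = 1 — eliminated.
That leaves (iii). Evaluating it on every row reproduces the table of g exactly.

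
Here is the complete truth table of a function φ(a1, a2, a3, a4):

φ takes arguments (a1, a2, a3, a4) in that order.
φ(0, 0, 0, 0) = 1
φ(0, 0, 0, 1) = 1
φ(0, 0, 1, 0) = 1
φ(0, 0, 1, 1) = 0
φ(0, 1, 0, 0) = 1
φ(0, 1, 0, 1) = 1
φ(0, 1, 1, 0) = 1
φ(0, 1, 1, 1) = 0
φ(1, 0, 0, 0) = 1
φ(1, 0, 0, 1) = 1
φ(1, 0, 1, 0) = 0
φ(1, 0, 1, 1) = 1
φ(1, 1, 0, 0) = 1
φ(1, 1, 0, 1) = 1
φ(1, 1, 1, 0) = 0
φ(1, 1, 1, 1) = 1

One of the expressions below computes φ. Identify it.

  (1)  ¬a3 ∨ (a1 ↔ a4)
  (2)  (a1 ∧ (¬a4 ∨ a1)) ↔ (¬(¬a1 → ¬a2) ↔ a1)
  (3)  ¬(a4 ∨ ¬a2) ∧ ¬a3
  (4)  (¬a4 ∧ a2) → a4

(2) disagrees with φ on (0,0,0,0) (formula → 0, table → 1); rule it out.
(3) disagrees with φ on (0,0,0,0) (formula → 0, table → 1); rule it out.
(4) disagrees with φ on (0,0,1,1) (formula → 1, table → 0); rule it out.
(1) is the remaining candidate, and it agrees with φ on all 16 inputs.

1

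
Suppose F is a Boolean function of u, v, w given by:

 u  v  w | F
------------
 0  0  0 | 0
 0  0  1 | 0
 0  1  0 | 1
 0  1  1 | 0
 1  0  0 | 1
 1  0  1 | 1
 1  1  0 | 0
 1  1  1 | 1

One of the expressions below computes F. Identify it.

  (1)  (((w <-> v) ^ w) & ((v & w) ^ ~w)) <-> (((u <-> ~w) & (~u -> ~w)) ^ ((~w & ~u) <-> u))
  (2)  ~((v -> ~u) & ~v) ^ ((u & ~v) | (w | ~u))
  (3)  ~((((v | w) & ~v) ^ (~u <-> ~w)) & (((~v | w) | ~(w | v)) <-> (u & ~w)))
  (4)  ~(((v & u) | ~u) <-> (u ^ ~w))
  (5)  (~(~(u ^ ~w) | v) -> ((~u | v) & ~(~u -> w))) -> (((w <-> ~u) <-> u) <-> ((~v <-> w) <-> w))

1

(2) fails at (0,0,0): the formula yields 1, F is 0.
(3) fails at (0,0,0): the formula yields 1, F is 0.
(4) fails at (0,0,1): the formula yields 1, F is 0.
(5) fails at (0,0,0): the formula yields 1, F is 0.
(1) is the remaining candidate, and it agrees with F on all 8 inputs.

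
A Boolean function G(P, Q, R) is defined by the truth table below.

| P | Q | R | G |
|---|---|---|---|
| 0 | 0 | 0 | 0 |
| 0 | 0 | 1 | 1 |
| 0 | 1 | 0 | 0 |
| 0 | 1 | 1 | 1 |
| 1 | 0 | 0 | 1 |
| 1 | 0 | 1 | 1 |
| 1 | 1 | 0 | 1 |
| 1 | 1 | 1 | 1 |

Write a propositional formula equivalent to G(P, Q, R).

G is 0 on only 2 rows — (0,0,0), (0,1,0). Writing each as a minterm (¬P·¬Q·¬R, ¬P·Q·¬R) and OR-ing them characterizes exactly where G=0, so G is the negation of that disjunction.

G(P, Q, R) = NOT (((NOT P AND NOT Q) AND NOT R) OR ((NOT P AND Q) AND NOT R))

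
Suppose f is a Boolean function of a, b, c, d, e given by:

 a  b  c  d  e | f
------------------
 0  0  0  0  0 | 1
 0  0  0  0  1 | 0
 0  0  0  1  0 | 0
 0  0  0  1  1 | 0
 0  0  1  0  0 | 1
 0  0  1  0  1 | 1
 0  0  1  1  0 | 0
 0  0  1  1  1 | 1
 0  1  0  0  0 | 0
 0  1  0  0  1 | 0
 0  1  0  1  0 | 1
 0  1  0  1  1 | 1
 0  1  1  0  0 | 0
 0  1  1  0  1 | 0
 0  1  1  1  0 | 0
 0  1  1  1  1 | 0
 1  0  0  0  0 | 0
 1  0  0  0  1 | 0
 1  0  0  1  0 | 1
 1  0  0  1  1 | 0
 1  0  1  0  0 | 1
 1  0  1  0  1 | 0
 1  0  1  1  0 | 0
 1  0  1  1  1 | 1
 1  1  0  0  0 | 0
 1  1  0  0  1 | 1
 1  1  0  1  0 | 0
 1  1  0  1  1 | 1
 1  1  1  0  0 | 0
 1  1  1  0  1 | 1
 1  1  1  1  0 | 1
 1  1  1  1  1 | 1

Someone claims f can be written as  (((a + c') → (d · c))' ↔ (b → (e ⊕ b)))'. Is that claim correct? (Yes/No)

No

Check the formula against f row by row:
  a=0, b=0, c=0, d=0, e=0: formula gives 0, but f = 1 ✗
Row (0,0,0,0,0) is a counterexample, so the formula is not equivalent to f.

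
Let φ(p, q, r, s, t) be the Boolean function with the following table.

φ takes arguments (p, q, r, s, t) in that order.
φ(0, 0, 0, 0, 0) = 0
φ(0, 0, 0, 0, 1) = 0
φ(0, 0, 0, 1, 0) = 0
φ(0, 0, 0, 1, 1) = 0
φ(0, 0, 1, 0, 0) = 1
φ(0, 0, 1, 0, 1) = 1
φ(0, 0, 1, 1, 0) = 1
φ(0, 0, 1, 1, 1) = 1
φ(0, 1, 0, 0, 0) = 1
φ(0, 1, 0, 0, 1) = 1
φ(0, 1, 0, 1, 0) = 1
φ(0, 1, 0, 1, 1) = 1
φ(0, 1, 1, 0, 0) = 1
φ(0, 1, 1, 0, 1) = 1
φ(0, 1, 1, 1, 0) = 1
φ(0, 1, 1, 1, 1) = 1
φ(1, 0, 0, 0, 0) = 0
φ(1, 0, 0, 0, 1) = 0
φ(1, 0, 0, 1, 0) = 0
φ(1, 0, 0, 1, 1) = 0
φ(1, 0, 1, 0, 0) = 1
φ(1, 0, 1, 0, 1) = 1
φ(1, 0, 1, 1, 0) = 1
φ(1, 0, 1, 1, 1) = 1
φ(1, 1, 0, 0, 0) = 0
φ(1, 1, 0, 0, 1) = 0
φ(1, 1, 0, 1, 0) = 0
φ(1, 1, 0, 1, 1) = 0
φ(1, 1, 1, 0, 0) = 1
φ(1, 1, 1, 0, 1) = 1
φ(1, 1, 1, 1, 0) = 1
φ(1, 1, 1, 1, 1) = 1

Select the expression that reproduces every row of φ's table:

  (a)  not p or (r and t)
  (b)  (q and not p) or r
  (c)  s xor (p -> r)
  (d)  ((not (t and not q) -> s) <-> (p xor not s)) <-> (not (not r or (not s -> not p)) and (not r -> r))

b

(a): at (0,0,0,0,0) it gives 1, but φ = 0 — eliminated.
(c): at (0,0,0,0,0) it gives 1, but φ = 0 — eliminated.
(d): at (0,0,0,0,0) it gives 1, but φ = 0 — eliminated.
Only (b) survives; checking it on all 32 rows confirms it matches φ.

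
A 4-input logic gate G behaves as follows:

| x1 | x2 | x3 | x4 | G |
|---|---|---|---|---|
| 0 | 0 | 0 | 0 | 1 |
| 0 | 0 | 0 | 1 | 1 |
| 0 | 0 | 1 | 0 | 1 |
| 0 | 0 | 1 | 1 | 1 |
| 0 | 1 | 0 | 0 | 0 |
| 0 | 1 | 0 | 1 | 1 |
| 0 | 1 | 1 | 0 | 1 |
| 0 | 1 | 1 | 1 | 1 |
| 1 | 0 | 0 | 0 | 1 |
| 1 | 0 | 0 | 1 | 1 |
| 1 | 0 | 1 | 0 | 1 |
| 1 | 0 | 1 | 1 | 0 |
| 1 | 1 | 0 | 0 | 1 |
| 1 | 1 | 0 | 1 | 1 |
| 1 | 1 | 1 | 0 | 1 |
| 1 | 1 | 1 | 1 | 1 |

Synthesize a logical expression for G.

G(x1, x2, x3, x4) = ((((x1' · x2) · x3') · x4') + (((x1 · x2') · x3) · x4))'

G is 0 on only 2 rows — (0,1,0,0), (1,0,1,1). Writing each as a minterm (¬x1·x2·¬x3·¬x4, x1·¬x2·x3·x4) and OR-ing them characterizes exactly where G=0, so G is the negation of that disjunction.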